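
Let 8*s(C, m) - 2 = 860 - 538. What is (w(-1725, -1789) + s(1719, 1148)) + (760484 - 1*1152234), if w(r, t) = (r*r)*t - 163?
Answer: -10647569995/2 ≈ -5.3238e+9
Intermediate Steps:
w(r, t) = -163 + t*r**2 (w(r, t) = r**2*t - 163 = t*r**2 - 163 = -163 + t*r**2)
s(C, m) = 81/2 (s(C, m) = 1/4 + (860 - 538)/8 = 1/4 + (1/8)*322 = 1/4 + 161/4 = 81/2)
(w(-1725, -1789) + s(1719, 1148)) + (760484 - 1*1152234) = ((-163 - 1789*(-1725)**2) + 81/2) + (760484 - 1*1152234) = ((-163 - 1789*2975625) + 81/2) + (760484 - 1152234) = ((-163 - 5323393125) + 81/2) - 391750 = (-5323393288 + 81/2) - 391750 = -10646786495/2 - 391750 = -10647569995/2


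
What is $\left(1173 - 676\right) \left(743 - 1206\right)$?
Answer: $-230111$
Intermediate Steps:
$\left(1173 - 676\right) \left(743 - 1206\right) = 497 \left(-463\right) = -230111$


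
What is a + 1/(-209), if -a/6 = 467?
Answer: -585619/209 ≈ -2802.0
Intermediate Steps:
a = -2802 (a = -6*467 = -2802)
a + 1/(-209) = -2802 + 1/(-209) = -2802 - 1/209 = -585619/209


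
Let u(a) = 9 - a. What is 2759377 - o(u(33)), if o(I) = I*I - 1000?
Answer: 2759801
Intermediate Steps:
o(I) = -1000 + I**2 (o(I) = I**2 - 1000 = -1000 + I**2)
2759377 - o(u(33)) = 2759377 - (-1000 + (9 - 1*33)**2) = 2759377 - (-1000 + (9 - 33)**2) = 2759377 - (-1000 + (-24)**2) = 2759377 - (-1000 + 576) = 2759377 - 1*(-424) = 2759377 + 424 = 2759801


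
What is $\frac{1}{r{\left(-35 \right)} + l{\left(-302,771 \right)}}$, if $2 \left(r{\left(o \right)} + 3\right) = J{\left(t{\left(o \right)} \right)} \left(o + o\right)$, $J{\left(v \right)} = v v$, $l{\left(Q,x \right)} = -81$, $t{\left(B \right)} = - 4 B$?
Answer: $- \frac{1}{686084} \approx -1.4575 \cdot 10^{-6}$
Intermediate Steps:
$J{\left(v \right)} = v^{2}$
$r{\left(o \right)} = -3 + 16 o^{3}$ ($r{\left(o \right)} = -3 + \frac{\left(- 4 o\right)^{2} \left(o + o\right)}{2} = -3 + \frac{16 o^{2} \cdot 2 o}{2} = -3 + \frac{32 o^{3}}{2} = -3 + 16 o^{3}$)
$\frac{1}{r{\left(-35 \right)} + l{\left(-302,771 \right)}} = \frac{1}{\left(-3 + 16 \left(-35\right)^{3}\right) - 81} = \frac{1}{\left(-3 + 16 \left(-42875\right)\right) - 81} = \frac{1}{\left(-3 - 686000\right) - 81} = \frac{1}{-686003 - 81} = \frac{1}{-686084} = - \frac{1}{686084}$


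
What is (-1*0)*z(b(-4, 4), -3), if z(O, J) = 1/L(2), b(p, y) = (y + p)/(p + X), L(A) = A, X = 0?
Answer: 0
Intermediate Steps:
b(p, y) = (p + y)/p (b(p, y) = (y + p)/(p + 0) = (p + y)/p)
z(O, J) = ½ (z(O, J) = 1/2 = ½)
(-1*0)*z(b(-4, 4), -3) = -1*0*(½) = 0*(½) = 0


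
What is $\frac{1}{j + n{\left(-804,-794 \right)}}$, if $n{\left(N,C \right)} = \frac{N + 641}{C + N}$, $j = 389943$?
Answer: $\frac{1598}{623129077} \approx 2.5645 \cdot 10^{-6}$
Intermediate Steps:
$n{\left(N,C \right)} = \frac{641 + N}{C + N}$
$\frac{1}{j + n{\left(-804,-794 \right)}} = \frac{1}{389943 + \frac{641 - 804}{-794 - 804}} = \frac{1}{389943 + \frac{1}{-1598} \left(-163\right)} = \frac{1}{389943 - - \frac{163}{1598}} = \frac{1}{389943 + \frac{163}{1598}} = \frac{1}{\frac{623129077}{1598}} = \frac{1598}{623129077}$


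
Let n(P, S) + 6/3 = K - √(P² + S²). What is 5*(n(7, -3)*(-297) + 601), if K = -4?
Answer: 11915 + 1485*√58 ≈ 23224.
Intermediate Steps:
n(P, S) = -6 - √(P² + S²) (n(P, S) = -2 + (-4 - √(P² + S²)) = -6 - √(P² + S²))
5*(n(7, -3)*(-297) + 601) = 5*((-6 - √(7² + (-3)²))*(-297) + 601) = 5*((-6 - √(49 + 9))*(-297) + 601) = 5*((-6 - √58)*(-297) + 601) = 5*((1782 + 297*√58) + 601) = 5*(2383 + 297*√58) = 11915 + 1485*√58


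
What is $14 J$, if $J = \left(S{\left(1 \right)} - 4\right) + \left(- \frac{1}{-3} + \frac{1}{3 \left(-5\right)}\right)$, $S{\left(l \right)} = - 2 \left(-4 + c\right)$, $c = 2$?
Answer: $\frac{56}{15} \approx 3.7333$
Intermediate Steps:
$S{\left(l \right)} = 4$ ($S{\left(l \right)} = - 2 \left(-4 + 2\right) = \left(-2\right) \left(-2\right) = 4$)
$J = \frac{4}{15}$ ($J = \left(4 - 4\right) + \left(- \frac{1}{-3} + \frac{1}{3 \left(-5\right)}\right) = 0 + \left(\left(-1\right) \left(- \frac{1}{3}\right) + \frac{1}{3} \left(- \frac{1}{5}\right)\right) = 0 + \left(\frac{1}{3} - \frac{1}{15}\right) = 0 + \frac{4}{15} = \frac{4}{15} \approx 0.26667$)
$14 J = 14 \cdot \frac{4}{15} = \frac{56}{15}$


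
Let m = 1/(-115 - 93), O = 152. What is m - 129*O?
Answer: -4078465/208 ≈ -19608.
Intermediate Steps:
m = -1/208 (m = 1/(-208) = -1/208 ≈ -0.0048077)
m - 129*O = -1/208 - 129*152 = -1/208 - 19608 = -4078465/208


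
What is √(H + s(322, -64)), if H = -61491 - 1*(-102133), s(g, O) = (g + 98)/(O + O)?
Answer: √2600878/8 ≈ 201.59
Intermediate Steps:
s(g, O) = (98 + g)/(2*O) (s(g, O) = (98 + g)/((2*O)) = (98 + g)*(1/(2*O)) = (98 + g)/(2*O))
H = 40642 (H = -61491 + 102133 = 40642)
√(H + s(322, -64)) = √(40642 + (½)*(98 + 322)/(-64)) = √(40642 + (½)*(-1/64)*420) = √(40642 - 105/32) = √(1300439/32) = √2600878/8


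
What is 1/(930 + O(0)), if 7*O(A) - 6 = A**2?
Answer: 7/6516 ≈ 0.0010743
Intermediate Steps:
O(A) = 6/7 + A**2/7
1/(930 + O(0)) = 1/(930 + (6/7 + (1/7)*0**2)) = 1/(930 + (6/7 + (1/7)*0)) = 1/(930 + (6/7 + 0)) = 1/(930 + 6/7) = 1/(6516/7) = 7/6516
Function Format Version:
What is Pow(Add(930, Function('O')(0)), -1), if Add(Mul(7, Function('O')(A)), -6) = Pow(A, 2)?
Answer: Rational(7, 6516) ≈ 0.0010743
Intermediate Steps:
Function('O')(A) = Add(Rational(6, 7), Mul(Rational(1, 7), Pow(A, 2)))
Pow(Add(930, Function('O')(0)), -1) = Pow(Add(930, Add(Rational(6, 7), Mul(Rational(1, 7), Pow(0, 2)))), -1) = Pow(Add(930, Add(Rational(6, 7), Mul(Rational(1, 7), 0))), -1) = Pow(Add(930, Add(Rational(6, 7), 0)), -1) = Pow(Add(930, Rational(6, 7)), -1) = Pow(Rational(6516, 7), -1) = Rational(7, 6516)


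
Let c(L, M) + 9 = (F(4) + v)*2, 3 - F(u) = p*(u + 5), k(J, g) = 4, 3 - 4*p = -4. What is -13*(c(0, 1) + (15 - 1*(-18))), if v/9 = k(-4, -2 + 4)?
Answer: -1833/2 ≈ -916.50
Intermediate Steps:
p = 7/4 (p = 3/4 - 1/4*(-4) = 3/4 + 1 = 7/4 ≈ 1.7500)
F(u) = -23/4 - 7*u/4 (F(u) = 3 - 7*(u + 5)/4 = 3 - 7*(5 + u)/4 = 3 - (35/4 + 7*u/4) = 3 + (-35/4 - 7*u/4) = -23/4 - 7*u/4)
v = 36 (v = 9*4 = 36)
c(L, M) = 75/2 (c(L, M) = -9 + ((-23/4 - 7/4*4) + 36)*2 = -9 + ((-23/4 - 7) + 36)*2 = -9 + (-51/4 + 36)*2 = -9 + (93/4)*2 = -9 + 93/2 = 75/2)
-13*(c(0, 1) + (15 - 1*(-18))) = -13*(75/2 + (15 - 1*(-18))) = -13*(75/2 + (15 + 18)) = -13*(75/2 + 33) = -13*141/2 = -1833/2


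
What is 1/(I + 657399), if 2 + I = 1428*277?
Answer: 1/1052953 ≈ 9.4971e-7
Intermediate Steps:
I = 395554 (I = -2 + 1428*277 = -2 + 395556 = 395554)
1/(I + 657399) = 1/(395554 + 657399) = 1/1052953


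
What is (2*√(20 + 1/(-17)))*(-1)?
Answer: -2*√5763/17 ≈ -8.9311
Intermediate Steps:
(2*√(20 + 1/(-17)))*(-1) = (2*√(20 - 1/17))*(-1) = (2*√(339/17))*(-1) = (2*(√5763/17))*(-1) = (2*√5763/17)*(-1) = -2*√5763/17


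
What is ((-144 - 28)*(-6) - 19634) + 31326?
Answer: 12724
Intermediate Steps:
((-144 - 28)*(-6) - 19634) + 31326 = (-172*(-6) - 19634) + 31326 = (1032 - 19634) + 31326 = -18602 + 31326 = 12724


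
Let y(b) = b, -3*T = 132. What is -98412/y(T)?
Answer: 24603/11 ≈ 2236.6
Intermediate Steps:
T = -44 (T = -1/3*132 = -44)
-98412/y(T) = -98412/(-44) = -98412*(-1/44) = 24603/11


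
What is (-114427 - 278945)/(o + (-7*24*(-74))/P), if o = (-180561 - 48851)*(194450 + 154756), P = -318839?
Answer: 3483953753/709523469795390 ≈ 4.9103e-6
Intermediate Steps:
o = -80112046872 (o = -229412*349206 = -80112046872)
(-114427 - 278945)/(o + (-7*24*(-74))/P) = (-114427 - 278945)/(-80112046872 + (-7*24*(-74))/(-318839)) = -393372/(-80112046872 - 168*(-74)*(-1/318839)) = -393372/(-80112046872 + 12432*(-1/318839)) = -393372/(-80112046872 - 12432/318839) = -393372/(-25542844912634040/318839) = -393372*(-318839/25542844912634040) = 3483953753/709523469795390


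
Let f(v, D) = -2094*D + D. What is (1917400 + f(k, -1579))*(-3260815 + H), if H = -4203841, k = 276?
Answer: -38982277402032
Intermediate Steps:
f(v, D) = -2093*D
(1917400 + f(k, -1579))*(-3260815 + H) = (1917400 - 2093*(-1579))*(-3260815 - 4203841) = (1917400 + 3304847)*(-7464656) = 5222247*(-7464656) = -38982277402032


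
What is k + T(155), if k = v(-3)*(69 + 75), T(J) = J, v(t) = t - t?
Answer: 155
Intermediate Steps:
v(t) = 0
k = 0 (k = 0*(69 + 75) = 0*144 = 0)
k + T(155) = 0 + 155 = 155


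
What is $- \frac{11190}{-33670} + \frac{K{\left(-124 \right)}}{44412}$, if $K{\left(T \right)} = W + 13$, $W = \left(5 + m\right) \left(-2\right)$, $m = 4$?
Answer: $\frac{49680193}{149535204} \approx 0.33223$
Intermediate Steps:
$W = -18$ ($W = \left(5 + 4\right) \left(-2\right) = 9 \left(-2\right) = -18$)
$K{\left(T \right)} = -5$ ($K{\left(T \right)} = -18 + 13 = -5$)
$- \frac{11190}{-33670} + \frac{K{\left(-124 \right)}}{44412} = - \frac{11190}{-33670} - \frac{5}{44412} = \left(-11190\right) \left(- \frac{1}{33670}\right) - \frac{5}{44412} = \frac{1119}{3367} - \frac{5}{44412} = \frac{49680193}{149535204}$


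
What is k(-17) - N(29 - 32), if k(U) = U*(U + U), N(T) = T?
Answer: 581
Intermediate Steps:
k(U) = 2*U**2 (k(U) = U*(2*U) = 2*U**2)
k(-17) - N(29 - 32) = 2*(-17)**2 - (29 - 32) = 2*289 - 1*(-3) = 578 + 3 = 581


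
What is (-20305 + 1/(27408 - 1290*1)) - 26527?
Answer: -1223158175/26118 ≈ -46832.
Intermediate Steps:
(-20305 + 1/(27408 - 1290*1)) - 26527 = (-20305 + 1/(27408 - 1290)) - 26527 = (-20305 + 1/26118) - 26527 = -530325989/26118 - 26527 = -1223158175/26118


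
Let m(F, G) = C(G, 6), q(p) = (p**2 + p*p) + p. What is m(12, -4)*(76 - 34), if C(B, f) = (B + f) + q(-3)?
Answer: 714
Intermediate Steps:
q(p) = p + 2*p**2 (q(p) = (p**2 + p**2) + p = 2*p**2 + p = p + 2*p**2)
C(B, f) = 15 + B + f (C(B, f) = (B + f) - 3*(1 + 2*(-3)) = (B + f) - 3*(1 - 6) = (B + f) - 3*(-5) = (B + f) + 15 = 15 + B + f)
m(F, G) = 21 + G (m(F, G) = 15 + G + 6 = 21 + G)
m(12, -4)*(76 - 34) = (21 - 4)*(76 - 34) = 17*42 = 714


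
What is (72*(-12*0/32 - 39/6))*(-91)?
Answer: 42588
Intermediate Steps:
(72*(-12*0/32 - 39/6))*(-91) = (72*(0*(1/32) - 39*1/6))*(-91) = (72*(0 - 13/2))*(-91) = (72*(-13/2))*(-91) = -468*(-91) = 42588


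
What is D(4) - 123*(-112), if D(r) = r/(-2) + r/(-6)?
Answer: 41320/3 ≈ 13773.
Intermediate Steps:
D(r) = -2*r/3 (D(r) = r*(-½) + r*(-⅙) = -r/2 - r/6 = -2*r/3)
D(4) - 123*(-112) = -⅔*4 - 123*(-112) = -8/3 + 13776 = 41320/3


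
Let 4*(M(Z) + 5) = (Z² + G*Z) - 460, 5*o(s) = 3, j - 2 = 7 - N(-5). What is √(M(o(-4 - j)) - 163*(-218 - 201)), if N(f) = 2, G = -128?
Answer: √6815789/10 ≈ 261.07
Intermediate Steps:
j = 7 (j = 2 + (7 - 1*2) = 2 + (7 - 2) = 2 + 5 = 7)
o(s) = ⅗ (o(s) = (⅕)*3 = ⅗)
M(Z) = -120 - 32*Z + Z²/4 (M(Z) = -5 + ((Z² - 128*Z) - 460)/4 = -5 + (-460 + Z² - 128*Z)/4 = -5 + (-115 - 32*Z + Z²/4) = -120 - 32*Z + Z²/4)
√(M(o(-4 - j)) - 163*(-218 - 201)) = √((-120 - 32*⅗ + (⅗)²/4) - 163*(-218 - 201)) = √((-120 - 96/5 + (¼)*(9/25)) - 163*(-419)) = √((-120 - 96/5 + 9/100) + 68297) = √(-13911/100 + 68297) = √(6815789/100) = √6815789/10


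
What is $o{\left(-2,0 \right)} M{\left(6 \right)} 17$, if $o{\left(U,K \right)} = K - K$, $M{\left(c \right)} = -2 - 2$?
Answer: $0$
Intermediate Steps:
$M{\left(c \right)} = -4$ ($M{\left(c \right)} = -2 - 2 = -4$)
$o{\left(U,K \right)} = 0$
$o{\left(-2,0 \right)} M{\left(6 \right)} 17 = 0 \left(-4\right) 17 = 0 \cdot 17 = 0$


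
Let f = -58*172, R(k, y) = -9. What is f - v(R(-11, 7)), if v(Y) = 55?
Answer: -10031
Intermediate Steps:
f = -9976
f - v(R(-11, 7)) = -9976 - 1*55 = -9976 - 55 = -10031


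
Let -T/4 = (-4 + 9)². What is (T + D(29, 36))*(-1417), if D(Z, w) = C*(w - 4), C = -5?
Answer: 368420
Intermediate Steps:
D(Z, w) = 20 - 5*w (D(Z, w) = -5*(w - 4) = -5*(-4 + w) = 20 - 5*w)
T = -100 (T = -4*(-4 + 9)² = -4*5² = -4*25 = -100)
(T + D(29, 36))*(-1417) = (-100 + (20 - 5*36))*(-1417) = (-100 + (20 - 180))*(-1417) = (-100 - 160)*(-1417) = -260*(-1417) = 368420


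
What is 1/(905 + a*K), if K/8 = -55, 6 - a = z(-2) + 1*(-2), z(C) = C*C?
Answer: -1/855 ≈ -0.0011696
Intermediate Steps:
z(C) = C**2
a = 4 (a = 6 - ((-2)**2 + 1*(-2)) = 6 - (4 - 2) = 6 - 1*2 = 6 - 2 = 4)
K = -440 (K = 8*(-55) = -440)
1/(905 + a*K) = 1/(905 + 4*(-440)) = 1/(905 - 1760) = 1/(-855) = -1/855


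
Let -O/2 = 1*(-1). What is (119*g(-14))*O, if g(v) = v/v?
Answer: 238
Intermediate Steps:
g(v) = 1
O = 2 (O = -2*(-1) = 2)
(119*g(-14))*O = (119*1)*2 = 119*2 = 238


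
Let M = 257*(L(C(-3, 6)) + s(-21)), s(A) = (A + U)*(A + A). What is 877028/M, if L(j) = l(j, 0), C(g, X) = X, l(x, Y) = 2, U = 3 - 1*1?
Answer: 219257/51400 ≈ 4.2657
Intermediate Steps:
U = 2 (U = 3 - 1 = 2)
L(j) = 2
s(A) = 2*A*(2 + A) (s(A) = (A + 2)*(A + A) = (2 + A)*(2*A) = 2*A*(2 + A))
M = 205600 (M = 257*(2 + 2*(-21)*(2 - 21)) = 257*(2 + 2*(-21)*(-19)) = 257*(2 + 798) = 257*800 = 205600)
877028/M = 877028/205600 = 877028*(1/205600) = 219257/51400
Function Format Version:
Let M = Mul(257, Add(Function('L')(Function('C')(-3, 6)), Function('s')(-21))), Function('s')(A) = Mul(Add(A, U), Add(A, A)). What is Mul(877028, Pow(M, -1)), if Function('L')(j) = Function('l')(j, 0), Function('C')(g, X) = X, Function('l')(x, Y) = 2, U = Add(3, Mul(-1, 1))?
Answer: Rational(219257, 51400) ≈ 4.2657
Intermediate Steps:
U = 2 (U = Add(3, -1) = 2)
Function('L')(j) = 2
Function('s')(A) = Mul(2, A, Add(2, A)) (Function('s')(A) = Mul(Add(A, 2), Add(A, A)) = Mul(Add(2, A), Mul(2, A)) = Mul(2, A, Add(2, A)))
M = 205600 (M = Mul(257, Add(2, Mul(2, -21, Add(2, -21)))) = Mul(257, Add(2, Mul(2, -21, -19))) = Mul(257, Add(2, 798)) = Mul(257, 800) = 205600)
Mul(877028, Pow(M, -1)) = Mul(877028, Pow(205600, -1)) = Mul(877028, Rational(1, 205600)) = Rational(219257, 51400)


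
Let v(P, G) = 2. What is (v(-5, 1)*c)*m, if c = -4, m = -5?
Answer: 40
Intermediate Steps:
(v(-5, 1)*c)*m = (2*(-4))*(-5) = -8*(-5) = 40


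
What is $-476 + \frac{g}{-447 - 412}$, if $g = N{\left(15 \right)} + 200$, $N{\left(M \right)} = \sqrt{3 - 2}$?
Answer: $- \frac{409085}{859} \approx -476.23$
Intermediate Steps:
$N{\left(M \right)} = 1$ ($N{\left(M \right)} = \sqrt{1} = 1$)
$g = 201$ ($g = 1 + 200 = 201$)
$-476 + \frac{g}{-447 - 412} = -476 + \frac{201}{-447 - 412} = -476 + \frac{201}{-859} = -476 + 201 \left(- \frac{1}{859}\right) = -476 - \frac{201}{859} = - \frac{409085}{859}$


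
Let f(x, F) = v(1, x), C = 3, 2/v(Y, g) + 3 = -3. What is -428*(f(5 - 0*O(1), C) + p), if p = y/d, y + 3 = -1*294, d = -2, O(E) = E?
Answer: -190246/3 ≈ -63415.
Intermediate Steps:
v(Y, g) = -1/3 (v(Y, g) = 2/(-3 - 3) = 2/(-6) = 2*(-1/6) = -1/3)
y = -297 (y = -3 - 1*294 = -3 - 294 = -297)
f(x, F) = -1/3
p = 297/2 (p = -297/(-2) = -297*(-1/2) = 297/2 ≈ 148.50)
-428*(f(5 - 0*O(1), C) + p) = -428*(-1/3 + 297/2) = -428*889/6 = -190246/3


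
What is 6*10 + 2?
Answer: 62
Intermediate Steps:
6*10 + 2 = 60 + 2 = 62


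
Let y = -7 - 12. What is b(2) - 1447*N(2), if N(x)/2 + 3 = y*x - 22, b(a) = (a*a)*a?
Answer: 182330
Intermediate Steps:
y = -19
b(a) = a³ (b(a) = a²*a = a³)
N(x) = -50 - 38*x (N(x) = -6 + 2*(-19*x - 22) = -6 + 2*(-22 - 19*x) = -6 + (-44 - 38*x) = -50 - 38*x)
b(2) - 1447*N(2) = 2³ - 1447*(-50 - 38*2) = 8 - 1447*(-50 - 76) = 8 - 1447*(-126) = 8 + 182322 = 182330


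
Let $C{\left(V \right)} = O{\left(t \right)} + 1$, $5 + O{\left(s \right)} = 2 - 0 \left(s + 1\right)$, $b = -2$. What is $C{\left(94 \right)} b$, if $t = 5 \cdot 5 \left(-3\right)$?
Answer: $4$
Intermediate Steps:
$t = -75$ ($t = 25 \left(-3\right) = -75$)
$O{\left(s \right)} = -3$ ($O{\left(s \right)} = -5 - \left(-2 + 0 \left(s + 1\right)\right) = -5 - \left(-2 + 0 \left(1 + s\right)\right) = -5 + \left(2 - 0\right) = -5 + \left(2 + 0\right) = -5 + 2 = -3$)
$C{\left(V \right)} = -2$ ($C{\left(V \right)} = -3 + 1 = -2$)
$C{\left(94 \right)} b = \left(-2\right) \left(-2\right) = 4$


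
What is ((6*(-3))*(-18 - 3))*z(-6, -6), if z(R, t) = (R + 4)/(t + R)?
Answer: 63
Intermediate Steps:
z(R, t) = (4 + R)/(R + t)
((6*(-3))*(-18 - 3))*z(-6, -6) = ((6*(-3))*(-18 - 3))*((4 - 6)/(-6 - 6)) = (-18*(-21))*(-2/(-12)) = 378*(-1/12*(-2)) = 378*(⅙) = 63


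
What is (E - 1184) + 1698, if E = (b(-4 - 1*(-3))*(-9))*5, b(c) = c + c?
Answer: 604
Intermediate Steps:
b(c) = 2*c
E = 90 (E = ((2*(-4 - 1*(-3)))*(-9))*5 = ((2*(-4 + 3))*(-9))*5 = ((2*(-1))*(-9))*5 = -2*(-9)*5 = 18*5 = 90)
(E - 1184) + 1698 = (90 - 1184) + 1698 = -1094 + 1698 = 604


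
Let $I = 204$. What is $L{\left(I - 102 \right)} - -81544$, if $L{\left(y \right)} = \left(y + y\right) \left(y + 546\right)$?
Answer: $213736$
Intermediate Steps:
$L{\left(y \right)} = 2 y \left(546 + y\right)$
$L{\left(I - 102 \right)} - -81544 = 2 \left(204 - 102\right) \left(546 + \left(204 - 102\right)\right) - -81544 = 2 \cdot 102 \left(546 + 102\right) + \left(-149219 + 230763\right) = 2 \cdot 102 \cdot 648 + 81544 = 132192 + 81544 = 213736$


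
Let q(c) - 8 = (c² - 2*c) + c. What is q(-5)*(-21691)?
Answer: -824258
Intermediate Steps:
q(c) = 8 + c² - c (q(c) = 8 + ((c² - 2*c) + c) = 8 + (c² - c) = 8 + c² - c)
q(-5)*(-21691) = (8 + (-5)² - 1*(-5))*(-21691) = (8 + 25 + 5)*(-21691) = 38*(-21691) = -824258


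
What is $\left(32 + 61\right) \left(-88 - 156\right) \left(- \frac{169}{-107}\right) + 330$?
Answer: $- \frac{3799638}{107} \approx -35511.0$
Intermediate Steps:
$\left(32 + 61\right) \left(-88 - 156\right) \left(- \frac{169}{-107}\right) + 330 = 93 \left(-244\right) \left(\left(-169\right) \left(- \frac{1}{107}\right)\right) + 330 = \left(-22692\right) \frac{169}{107} + 330 = - \frac{3834948}{107} + 330 = - \frac{3799638}{107}$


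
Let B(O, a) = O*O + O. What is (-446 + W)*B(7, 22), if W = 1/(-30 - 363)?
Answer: -9815624/393 ≈ -24976.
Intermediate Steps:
B(O, a) = O + O**2 (B(O, a) = O**2 + O = O + O**2)
W = -1/393 (W = 1/(-393) = -1/393 ≈ -0.0025445)
(-446 + W)*B(7, 22) = (-446 - 1/393)*(7*(1 + 7)) = -1226953*8/393 = -175279/393*56 = -9815624/393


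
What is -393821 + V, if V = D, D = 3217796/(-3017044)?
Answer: -297044625730/754261 ≈ -3.9382e+5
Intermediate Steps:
D = -804449/754261 (D = 3217796*(-1/3017044) = -804449/754261 ≈ -1.0665)
V = -804449/754261 ≈ -1.0665
-393821 + V = -393821 - 804449/754261 = -297044625730/754261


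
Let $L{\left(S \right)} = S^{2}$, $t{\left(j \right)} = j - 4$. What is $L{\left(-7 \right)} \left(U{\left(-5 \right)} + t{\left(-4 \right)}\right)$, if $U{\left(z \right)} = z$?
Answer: $-637$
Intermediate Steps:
$t{\left(j \right)} = -4 + j$
$L{\left(-7 \right)} \left(U{\left(-5 \right)} + t{\left(-4 \right)}\right) = \left(-7\right)^{2} \left(-5 - 8\right) = 49 \left(-5 - 8\right) = 49 \left(-13\right) = -637$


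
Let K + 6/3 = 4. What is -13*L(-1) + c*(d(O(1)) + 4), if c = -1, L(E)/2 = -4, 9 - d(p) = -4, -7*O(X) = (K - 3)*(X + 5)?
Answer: 87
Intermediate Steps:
K = 2 (K = -2 + 4 = 2)
O(X) = 5/7 + X/7 (O(X) = -(2 - 3)*(X + 5)/7 = -(-1)*(5 + X)/7 = -(-5 - X)/7 = 5/7 + X/7)
d(p) = 13 (d(p) = 9 - 1*(-4) = 9 + 4 = 13)
L(E) = -8 (L(E) = 2*(-4) = -8)
-13*L(-1) + c*(d(O(1)) + 4) = -13*(-8) - (13 + 4) = 104 - 1*17 = 104 - 17 = 87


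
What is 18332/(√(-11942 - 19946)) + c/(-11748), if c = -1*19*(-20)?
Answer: -95/2937 - 4583*I*√1993/1993 ≈ -0.032346 - 102.66*I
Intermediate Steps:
c = 380 (c = -19*(-20) = 380)
18332/(√(-11942 - 19946)) + c/(-11748) = 18332/(√(-11942 - 19946)) + 380/(-11748) = 18332/(√(-31888)) + 380*(-1/11748) = 18332/((4*I*√1993)) - 95/2937 = 18332*(-I*√1993/7972) - 95/2937 = -4583*I*√1993/1993 - 95/2937 = -95/2937 - 4583*I*√1993/1993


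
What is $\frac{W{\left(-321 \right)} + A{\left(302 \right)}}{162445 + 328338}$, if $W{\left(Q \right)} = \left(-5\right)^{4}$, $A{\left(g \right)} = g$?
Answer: $\frac{927}{490783} \approx 0.0018888$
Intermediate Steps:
$W{\left(Q \right)} = 625$
$\frac{W{\left(-321 \right)} + A{\left(302 \right)}}{162445 + 328338} = \frac{625 + 302}{162445 + 328338} = \frac{927}{490783}$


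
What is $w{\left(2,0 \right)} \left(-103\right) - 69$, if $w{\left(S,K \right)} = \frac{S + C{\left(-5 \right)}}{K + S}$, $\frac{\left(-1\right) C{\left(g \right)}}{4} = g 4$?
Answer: $-4292$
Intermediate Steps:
$C{\left(g \right)} = - 16 g$ ($C{\left(g \right)} = - 4 g 4 = - 4 \cdot 4 g = - 16 g$)
$w{\left(S,K \right)} = \frac{80 + S}{K + S}$ ($w{\left(S,K \right)} = \frac{S - -80}{K + S} = \frac{S + 80}{K + S} = \frac{80 + S}{K + S}$)
$w{\left(2,0 \right)} \left(-103\right) - 69 = \frac{80 + 2}{0 + 2} \left(-103\right) - 69 = \frac{1}{2} \cdot 82 \left(-103\right) - 69 = 41 \left(-103\right) - 69 = -4223 - 69 = -4292$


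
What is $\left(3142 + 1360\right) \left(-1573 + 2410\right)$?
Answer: $3768174$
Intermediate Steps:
$\left(3142 + 1360\right) \left(-1573 + 2410\right) = 4502 \cdot 837 = 3768174$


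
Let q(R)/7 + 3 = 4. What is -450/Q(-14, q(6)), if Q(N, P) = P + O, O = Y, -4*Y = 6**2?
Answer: 225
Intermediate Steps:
q(R) = 7 (q(R) = -21 + 7*4 = -21 + 28 = 7)
Y = -9 (Y = -1/4*6**2 = -1/4*36 = -9)
O = -9
Q(N, P) = -9 + P (Q(N, P) = P - 9 = -9 + P)
-450/Q(-14, q(6)) = -450/(-9 + 7) = -450/(-2) = -450*(-1/2) = 225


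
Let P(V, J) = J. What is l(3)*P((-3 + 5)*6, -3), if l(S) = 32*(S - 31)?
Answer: 2688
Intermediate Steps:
l(S) = -992 + 32*S (l(S) = 32*(-31 + S) = -992 + 32*S)
l(3)*P((-3 + 5)*6, -3) = (-992 + 32*3)*(-3) = (-992 + 96)*(-3) = -896*(-3) = 2688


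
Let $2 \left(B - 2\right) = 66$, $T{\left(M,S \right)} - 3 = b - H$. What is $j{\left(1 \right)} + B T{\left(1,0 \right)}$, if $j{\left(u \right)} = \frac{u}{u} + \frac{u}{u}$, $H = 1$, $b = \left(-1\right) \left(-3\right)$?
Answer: $177$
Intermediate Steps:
$b = 3$
$T{\left(M,S \right)} = 5$ ($T{\left(M,S \right)} = 3 + \left(3 - 1\right) = 3 + 2 = 5$)
$j{\left(u \right)} = 2$ ($j{\left(u \right)} = 1 + 1 = 2$)
$B = 35$ ($B = 2 + \frac{1}{2} \cdot 66 = 2 + 33 = 35$)
$j{\left(1 \right)} + B T{\left(1,0 \right)} = 2 + 35 \cdot 5 = 2 + 175 = 177$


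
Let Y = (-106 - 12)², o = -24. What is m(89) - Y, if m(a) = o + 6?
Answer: -13942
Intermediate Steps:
m(a) = -18 (m(a) = -24 + 6 = -18)
Y = 13924 (Y = (-118)² = 13924)
m(89) - Y = -18 - 1*13924 = -18 - 13924 = -13942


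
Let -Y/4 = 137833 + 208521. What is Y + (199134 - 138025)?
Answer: -1324307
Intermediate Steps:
Y = -1385416 (Y = -4*(137833 + 208521) = -4*346354 = -1385416)
Y + (199134 - 138025) = -1385416 + (199134 - 138025) = -1385416 + 61109 = -1324307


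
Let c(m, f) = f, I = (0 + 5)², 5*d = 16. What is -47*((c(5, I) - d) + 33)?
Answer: -12878/5 ≈ -2575.6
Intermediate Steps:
d = 16/5 (d = (⅕)*16 = 16/5 ≈ 3.2000)
I = 25 (I = 5² = 25)
-47*((c(5, I) - d) + 33) = -47*((25 - 1*16/5) + 33) = -47*((25 - 16/5) + 33) = -47*(109/5 + 33) = -47*274/5 = -12878/5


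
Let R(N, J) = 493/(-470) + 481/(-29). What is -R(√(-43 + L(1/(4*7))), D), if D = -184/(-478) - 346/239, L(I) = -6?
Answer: 240367/13630 ≈ 17.635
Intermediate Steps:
D = -254/239 (D = -184*(-1/478) - 346*1/239 = 92/239 - 346/239 = -254/239 ≈ -1.0628)
R(N, J) = -240367/13630 (R(N, J) = 493*(-1/470) + 481*(-1/29) = -493/470 - 481/29 = -240367/13630)
-R(√(-43 + L(1/(4*7))), D) = -1*(-240367/13630) = 240367/13630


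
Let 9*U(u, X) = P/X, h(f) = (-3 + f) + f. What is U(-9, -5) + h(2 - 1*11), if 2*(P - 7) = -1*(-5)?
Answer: -1909/90 ≈ -21.211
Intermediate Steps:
P = 19/2 (P = 7 + (-1*(-5))/2 = 7 + (½)*5 = 7 + 5/2 = 19/2 ≈ 9.5000)
h(f) = -3 + 2*f
U(u, X) = 19/(18*X) (U(u, X) = (19/(2*X))/9 = 19/(18*X))
U(-9, -5) + h(2 - 1*11) = (19/18)/(-5) + (-3 + 2*(2 - 1*11)) = (19/18)*(-⅕) + (-3 + 2*(2 - 11)) = -19/90 + (-3 + 2*(-9)) = -19/90 + (-3 - 18) = -19/90 - 21 = -1909/90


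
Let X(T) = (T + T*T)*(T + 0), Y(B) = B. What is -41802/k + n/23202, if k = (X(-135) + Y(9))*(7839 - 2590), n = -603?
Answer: -286250569249/11015620508334 ≈ -0.025986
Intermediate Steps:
X(T) = T*(T + T²) (X(T) = (T + T²)*T = T*(T + T²))
k = -12818798109 (k = ((-135)²*(1 - 135) + 9)*(7839 - 2590) = (18225*(-134) + 9)*5249 = (-2442150 + 9)*5249 = -2442141*5249 = -12818798109)
-41802/k + n/23202 = -41802/(-12818798109) - 603/23202 = -41802*(-1/12818798109) - 603*1/23202 = 13934/4272932703 - 67/2578 = -286250569249/11015620508334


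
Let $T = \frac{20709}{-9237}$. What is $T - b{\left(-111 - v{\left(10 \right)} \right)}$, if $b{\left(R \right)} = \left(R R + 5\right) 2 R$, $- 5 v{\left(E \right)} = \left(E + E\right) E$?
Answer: $\frac{2206195125}{3079} \approx 7.1653 \cdot 10^{5}$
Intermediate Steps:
$v{\left(E \right)} = - \frac{2 E^{2}}{5}$ ($v{\left(E \right)} = - \frac{\left(E + E\right) E}{5} = - \frac{2 E E}{5} = - \frac{2 E^{2}}{5}$)
$T = - \frac{6903}{3079}$ ($T = 20709 \left(- \frac{1}{9237}\right) = - \frac{6903}{3079} \approx -2.242$)
$b{\left(R \right)} = R \left(10 + 2 R^{2}\right)$ ($b{\left(R \right)} = \left(R^{2} + 5\right) 2 R = \left(5 + R^{2}\right) 2 R = \left(10 + 2 R^{2}\right) R = R \left(10 + 2 R^{2}\right)$)
$T - b{\left(-111 - v{\left(10 \right)} \right)} = - \frac{6903}{3079} - 2 \left(-111 - - \frac{2 \cdot 10^{2}}{5}\right) \left(5 + \left(-111 - - \frac{2 \cdot 10^{2}}{5}\right)^{2}\right) = - \frac{6903}{3079} - 2 \left(-111 - \left(- \frac{2}{5}\right) 100\right) \left(5 + \left(-111 - \left(- \frac{2}{5}\right) 100\right)^{2}\right) = - \frac{6903}{3079} - 2 \left(-111 - -40\right) \left(5 + \left(-111 - -40\right)^{2}\right) = - \frac{6903}{3079} - 2 \left(-111 + 40\right) \left(5 + \left(-111 + 40\right)^{2}\right) = - \frac{6903}{3079} - 2 \left(-71\right) \left(5 + \left(-71\right)^{2}\right) = - \frac{6903}{3079} - 2 \left(-71\right) \left(5 + 5041\right) = - \frac{6903}{3079} - 2 \left(-71\right) 5046 = - \frac{6903}{3079} - -716532 = - \frac{6903}{3079} + 716532 = \frac{2206195125}{3079}$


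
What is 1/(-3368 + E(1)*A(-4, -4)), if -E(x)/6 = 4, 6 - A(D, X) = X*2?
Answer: -1/3704 ≈ -0.00026998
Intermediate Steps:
A(D, X) = 6 - 2*X (A(D, X) = 6 - X*2 = 6 - 2*X)
E(x) = -24 (E(x) = -6*4 = -24)
1/(-3368 + E(1)*A(-4, -4)) = 1/(-3368 - 24*(6 - 2*(-4))) = 1/(-3368 - 24*(6 + 8)) = 1/(-3368 - 24*14) = 1/(-3368 - 336) = 1/(-3704) = -1/3704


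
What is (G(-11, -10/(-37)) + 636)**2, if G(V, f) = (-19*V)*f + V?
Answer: 635796225/1369 ≈ 4.6442e+5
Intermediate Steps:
G(V, f) = V - 19*V*f (G(V, f) = -19*V*f + V = V - 19*V*f)
(G(-11, -10/(-37)) + 636)**2 = (-11*(1 - (-190)/(-37)) + 636)**2 = (-11*(1 - (-190)*(-1)/37) + 636)**2 = (-11*(1 - 19*10/37) + 636)**2 = (-11*(1 - 190/37) + 636)**2 = (-11*(-153/37) + 636)**2 = (1683/37 + 636)**2 = (25215/37)**2 = 635796225/1369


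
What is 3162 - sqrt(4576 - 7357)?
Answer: 3162 - 3*I*sqrt(309) ≈ 3162.0 - 52.735*I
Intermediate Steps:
3162 - sqrt(4576 - 7357) = 3162 - sqrt(-2781) = 3162 - 3*I*sqrt(309)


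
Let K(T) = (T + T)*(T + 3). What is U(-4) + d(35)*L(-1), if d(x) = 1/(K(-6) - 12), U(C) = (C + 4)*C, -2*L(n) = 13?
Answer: -13/48 ≈ -0.27083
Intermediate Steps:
K(T) = 2*T*(3 + T) (K(T) = (2*T)*(3 + T) = 2*T*(3 + T))
L(n) = -13/2 (L(n) = -1/2*13 = -13/2)
U(C) = C*(4 + C) (U(C) = (4 + C)*C = C*(4 + C))
d(x) = 1/24 (d(x) = 1/(2*(-6)*(3 - 6) - 12) = 1/(2*(-6)*(-3) - 12) = 1/(36 - 12) = 1/24)
U(-4) + d(35)*L(-1) = -4*(4 - 4) + (1/24)*(-13/2) = -4*0 - 13/48 = 0 - 13/48 = -13/48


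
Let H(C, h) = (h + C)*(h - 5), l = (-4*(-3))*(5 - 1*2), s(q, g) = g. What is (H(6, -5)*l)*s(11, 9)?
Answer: -3240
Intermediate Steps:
l = 36 (l = 12*(5 - 2) = 12*3 = 36)
H(C, h) = (-5 + h)*(C + h) (H(C, h) = (C + h)*(-5 + h) = (-5 + h)*(C + h))
(H(6, -5)*l)*s(11, 9) = (((-5)**2 - 5*6 - 5*(-5) + 6*(-5))*36)*9 = ((25 - 30 + 25 - 30)*36)*9 = -10*36*9 = -360*9 = -3240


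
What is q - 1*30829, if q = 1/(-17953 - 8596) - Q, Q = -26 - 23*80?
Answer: -768938688/26549 ≈ -28963.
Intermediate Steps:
Q = -1866 (Q = -26 - 1840 = -1866)
q = 49540433/26549 (q = 1/(-17953 - 8596) - 1*(-1866) = 1/(-26549) + 1866 = -1/26549 + 1866 = 49540433/26549 ≈ 1866.0)
q - 1*30829 = 49540433/26549 - 1*30829 = 49540433/26549 - 30829 = -768938688/26549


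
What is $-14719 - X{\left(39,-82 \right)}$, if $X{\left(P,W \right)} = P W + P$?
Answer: $-11560$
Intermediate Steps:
$X{\left(P,W \right)} = P + P W$
$-14719 - X{\left(39,-82 \right)} = -14719 - 39 \left(1 - 82\right) = -14719 - 39 \left(-81\right) = -14719 - -3159 = -14719 + 3159 = -11560$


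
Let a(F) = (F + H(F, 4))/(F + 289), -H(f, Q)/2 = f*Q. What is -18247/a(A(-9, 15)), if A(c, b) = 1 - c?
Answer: 5455853/70 ≈ 77941.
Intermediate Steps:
H(f, Q) = -2*Q*f (H(f, Q) = -2*f*Q = -2*Q*f)
a(F) = -7*F/(289 + F) (a(F) = (F - 2*4*F)/(F + 289) = (F - 8*F)/(289 + F) = (-7*F)/(289 + F) = -7*F/(289 + F))
-18247/a(A(-9, 15)) = -18247*(-(289 + (1 - 1*(-9)))/(7*(1 - 1*(-9)))) = -18247*(-(289 + (1 + 9))/(7*(1 + 9))) = -18247/((-7*10/(289 + 10))) = -18247/((-7*10/299)) = -18247/((-7*10*1/299)) = -18247/(-70/299) = -18247*(-299/70) = 5455853/70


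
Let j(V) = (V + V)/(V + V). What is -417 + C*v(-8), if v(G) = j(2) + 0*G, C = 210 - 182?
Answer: -389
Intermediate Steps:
C = 28
j(V) = 1 (j(V) = (2*V)/((2*V)) = (2*V)*(1/(2*V)) = 1)
v(G) = 1 (v(G) = 1 + 0*G = 1 + 0 = 1)
-417 + C*v(-8) = -417 + 28*1 = -417 + 28 = -389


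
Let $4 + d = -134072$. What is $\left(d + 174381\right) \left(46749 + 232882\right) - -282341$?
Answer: $11270809796$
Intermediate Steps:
$d = -134076$ ($d = -4 - 134072 = -134076$)
$\left(d + 174381\right) \left(46749 + 232882\right) - -282341 = \left(-134076 + 174381\right) \left(46749 + 232882\right) - -282341 = 40305 \cdot 279631 + 282341 = 11270527455 + 282341 = 11270809796$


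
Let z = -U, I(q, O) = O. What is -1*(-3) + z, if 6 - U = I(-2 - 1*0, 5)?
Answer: 2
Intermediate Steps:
U = 1 (U = 6 - 1*5 = 6 - 5 = 1)
z = -1 (z = -1*1 = -1)
-1*(-3) + z = -1*(-3) - 1 = 3 - 1 = 2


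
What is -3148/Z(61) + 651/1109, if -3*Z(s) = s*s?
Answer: 12895767/4126589 ≈ 3.1250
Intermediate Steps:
Z(s) = -s²/3 (Z(s) = -s*s/3 = -s²/3)
-3148/Z(61) + 651/1109 = -3148/((-⅓*61²)) + 651/1109 = -3148/((-⅓*3721)) + 651*(1/1109) = -3148/(-3721/3) + 651/1109 = -3148*(-3/3721) + 651/1109 = 9444/3721 + 651/1109 = 12895767/4126589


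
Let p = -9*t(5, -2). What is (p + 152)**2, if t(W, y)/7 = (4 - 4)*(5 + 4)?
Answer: 23104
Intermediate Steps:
t(W, y) = 0 (t(W, y) = 7*((4 - 4)*(5 + 4)) = 7*(0*9) = 7*0 = 0)
p = 0 (p = -9*0 = 0)
(p + 152)**2 = (0 + 152)**2 = 152**2 = 23104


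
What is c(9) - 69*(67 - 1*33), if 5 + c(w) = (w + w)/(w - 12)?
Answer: -2357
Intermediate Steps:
c(w) = -5 + 2*w/(-12 + w) (c(w) = -5 + (w + w)/(w - 12) = -5 + (2*w)/(-12 + w) = -5 + 2*w/(-12 + w))
c(9) - 69*(67 - 1*33) = 3*(20 - 1*9)/(-12 + 9) - 69*(67 - 1*33) = 3*(20 - 9)/(-3) - 69*(67 - 33) = 3*(-⅓)*11 - 69*34 = -11 - 2346 = -2357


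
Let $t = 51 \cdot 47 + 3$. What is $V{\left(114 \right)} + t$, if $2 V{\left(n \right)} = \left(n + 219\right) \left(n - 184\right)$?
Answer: $-9255$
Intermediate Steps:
$V{\left(n \right)} = \frac{\left(-184 + n\right) \left(219 + n\right)}{2}$ ($V{\left(n \right)} = \frac{\left(n + 219\right) \left(n - 184\right)}{2} = \frac{\left(219 + n\right) \left(-184 + n\right)}{2} = \frac{\left(-184 + n\right) \left(219 + n\right)}{2}$)
$t = 2400$ ($t = 2397 + 3 = 2400$)
$V{\left(114 \right)} + t = \left(-20148 + \frac{114^{2}}{2} + \frac{35}{2} \cdot 114\right) + 2400 = \left(-20148 + \frac{1}{2} \cdot 12996 + 1995\right) + 2400 = \left(-20148 + 6498 + 1995\right) + 2400 = -11655 + 2400 = -9255$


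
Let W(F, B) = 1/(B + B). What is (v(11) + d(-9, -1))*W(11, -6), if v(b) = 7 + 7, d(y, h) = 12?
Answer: -13/6 ≈ -2.1667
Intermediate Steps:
W(F, B) = 1/(2*B)
v(b) = 14
(v(11) + d(-9, -1))*W(11, -6) = (14 + 12)*((½)/(-6)) = 26*((½)*(-⅙)) = 26*(-1/12) = -13/6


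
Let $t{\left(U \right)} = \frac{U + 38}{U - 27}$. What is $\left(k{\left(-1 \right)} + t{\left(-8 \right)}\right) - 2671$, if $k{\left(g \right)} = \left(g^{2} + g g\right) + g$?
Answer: $- \frac{18696}{7} \approx -2670.9$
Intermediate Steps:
$k{\left(g \right)} = g + 2 g^{2}$ ($k{\left(g \right)} = \left(g^{2} + g^{2}\right) + g = 2 g^{2} + g = g + 2 g^{2}$)
$t{\left(U \right)} = \frac{38 + U}{-27 + U}$
$\left(k{\left(-1 \right)} + t{\left(-8 \right)}\right) - 2671 = \left(- (1 + 2 \left(-1\right)) + \frac{38 - 8}{-27 - 8}\right) - 2671 = \left(- (1 - 2) + \frac{1}{-35} \cdot 30\right) - 2671 = \left(\left(-1\right) \left(-1\right) - \frac{6}{7}\right) - 2671 = \left(1 - \frac{6}{7}\right) - 2671 = \frac{1}{7} - 2671 = - \frac{18696}{7}$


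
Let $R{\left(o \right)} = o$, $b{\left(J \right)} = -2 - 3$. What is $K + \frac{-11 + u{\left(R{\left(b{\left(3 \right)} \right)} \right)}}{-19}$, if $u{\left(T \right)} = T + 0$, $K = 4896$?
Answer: $\frac{93040}{19} \approx 4896.8$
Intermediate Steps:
$b{\left(J \right)} = -5$ ($b{\left(J \right)} = -2 - 3 = -5$)
$u{\left(T \right)} = T$
$K + \frac{-11 + u{\left(R{\left(b{\left(3 \right)} \right)} \right)}}{-19} = 4896 + \frac{-11 - 5}{-19} = 4896 - - \frac{16}{19} = 4896 + \frac{16}{19} = \frac{93040}{19}$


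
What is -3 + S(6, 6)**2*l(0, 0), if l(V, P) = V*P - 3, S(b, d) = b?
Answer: -111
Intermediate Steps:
l(V, P) = -3 + P*V (l(V, P) = P*V - 3 = -3 + P*V)
-3 + S(6, 6)**2*l(0, 0) = -3 + 6**2*(-3 + 0*0) = -3 + 36*(-3 + 0) = -3 + 36*(-3) = -3 - 108 = -111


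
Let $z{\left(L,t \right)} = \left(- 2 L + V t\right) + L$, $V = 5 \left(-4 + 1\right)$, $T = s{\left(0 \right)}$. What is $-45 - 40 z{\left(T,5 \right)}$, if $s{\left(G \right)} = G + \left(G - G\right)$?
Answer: $2955$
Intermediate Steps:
$s{\left(G \right)} = G$ ($s{\left(G \right)} = G + 0 = G$)
$T = 0$
$V = -15$ ($V = 5 \left(-3\right) = -15$)
$z{\left(L,t \right)} = - L - 15 t$ ($z{\left(L,t \right)} = \left(- 2 L - 15 t\right) + L = \left(- 15 t - 2 L\right) + L = - L - 15 t$)
$-45 - 40 z{\left(T,5 \right)} = -45 - 40 \left(\left(-1\right) 0 - 75\right) = -45 - 40 \left(0 - 75\right) = -45 - -3000 = -45 + 3000 = 2955$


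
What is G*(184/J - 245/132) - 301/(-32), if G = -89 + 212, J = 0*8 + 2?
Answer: 3906183/352 ≈ 11097.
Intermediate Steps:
J = 2 (J = 0 + 2 = 2)
G = 123
G*(184/J - 245/132) - 301/(-32) = 123*(184/2 - 245/132) - 301/(-32) = 123*(184*(½) - 245*1/132) - 301*(-1/32) = 123*(92 - 245/132) + 301/32 = 123*(11899/132) + 301/32 = 487859/44 + 301/32 = 3906183/352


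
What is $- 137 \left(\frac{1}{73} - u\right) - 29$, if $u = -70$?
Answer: $- \frac{702324}{73} \approx -9620.9$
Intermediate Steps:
$- 137 \left(\frac{1}{73} - u\right) - 29 = - 137 \left(\frac{1}{73} - -70\right) - 29 = - 137 \left(\frac{1}{73} + 70\right) - 29 = \left(-137\right) \frac{5111}{73} - 29 = - \frac{700207}{73} - 29 = - \frac{702324}{73}$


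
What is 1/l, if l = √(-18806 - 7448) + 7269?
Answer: 7269/52864615 - I*√26254/52864615 ≈ 0.0001375 - 3.065e-6*I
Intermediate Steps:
l = 7269 + I*√26254 (l = √(-26254) + 7269 = I*√26254 + 7269 = 7269 + I*√26254 ≈ 7269.0 + 162.03*I)
1/l = 1/(7269 + I*√26254)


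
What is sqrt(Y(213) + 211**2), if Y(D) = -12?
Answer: sqrt(44509) ≈ 210.97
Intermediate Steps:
sqrt(Y(213) + 211**2) = sqrt(-12 + 211**2) = sqrt(-12 + 44521) = sqrt(44509)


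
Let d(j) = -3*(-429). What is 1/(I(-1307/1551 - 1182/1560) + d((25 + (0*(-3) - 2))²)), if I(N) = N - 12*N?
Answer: 36660/47826787 ≈ 0.00076652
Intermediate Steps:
I(N) = -11*N
d(j) = 1287
1/(I(-1307/1551 - 1182/1560) + d((25 + (0*(-3) - 2))²)) = 1/(-11*(-1307/1551 - 1182/1560) + 1287) = 1/(-11*(-1307*1/1551 - 1182*1/1560) + 1287) = 1/(-11*(-1307/1551 - 197/260) + 1287) = 1/(-11*(-645367/403260) + 1287) = 1/(645367/36660 + 1287) = 1/(47826787/36660) = 36660/47826787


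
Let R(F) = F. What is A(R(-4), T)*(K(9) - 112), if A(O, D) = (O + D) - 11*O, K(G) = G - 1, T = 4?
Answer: -4576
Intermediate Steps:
K(G) = -1 + G
A(O, D) = D - 10*O (A(O, D) = (D + O) - 11*O = D - 10*O)
A(R(-4), T)*(K(9) - 112) = (4 - 10*(-4))*((-1 + 9) - 112) = (4 + 40)*(8 - 112) = 44*(-104) = -4576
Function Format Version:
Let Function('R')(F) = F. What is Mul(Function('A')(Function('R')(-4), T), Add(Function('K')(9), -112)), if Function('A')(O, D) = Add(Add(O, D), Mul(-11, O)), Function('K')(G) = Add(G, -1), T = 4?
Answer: -4576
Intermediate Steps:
Function('K')(G) = Add(-1, G)
Function('A')(O, D) = Add(D, Mul(-10, O)) (Function('A')(O, D) = Add(Add(D, O), Mul(-11, O)) = Add(D, Mul(-10, O)))
Mul(Function('A')(Function('R')(-4), T), Add(Function('K')(9), -112)) = Mul(Add(4, Mul(-10, -4)), Add(Add(-1, 9), -112)) = Mul(Add(4, 40), Add(8, -112)) = Mul(44, -104) = -4576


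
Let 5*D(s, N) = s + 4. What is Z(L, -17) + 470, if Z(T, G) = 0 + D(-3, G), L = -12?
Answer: 2351/5 ≈ 470.20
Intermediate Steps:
D(s, N) = ⅘ + s/5 (D(s, N) = (s + 4)/5 = (4 + s)/5 = ⅘ + s/5)
Z(T, G) = ⅕ (Z(T, G) = 0 + (⅘ + (⅕)*(-3)) = 0 + (⅘ - ⅗) = 0 + ⅕ = ⅕)
Z(L, -17) + 470 = ⅕ + 470 = 2351/5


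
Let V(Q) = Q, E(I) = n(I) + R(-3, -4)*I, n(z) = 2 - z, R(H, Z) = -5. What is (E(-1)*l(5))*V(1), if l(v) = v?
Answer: 40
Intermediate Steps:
E(I) = 2 - 6*I (E(I) = (2 - I) - 5*I = 2 - 6*I)
(E(-1)*l(5))*V(1) = ((2 - 6*(-1))*5)*1 = ((2 + 6)*5)*1 = (8*5)*1 = 40*1 = 40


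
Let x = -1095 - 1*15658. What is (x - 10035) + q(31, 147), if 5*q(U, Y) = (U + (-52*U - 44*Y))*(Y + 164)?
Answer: -2637179/5 ≈ -5.2744e+5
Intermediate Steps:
q(U, Y) = (164 + Y)*(-51*U - 44*Y)/5 (q(U, Y) = ((U + (-52*U - 44*Y))*(Y + 164))/5 = ((-51*U - 44*Y)*(164 + Y))/5 = ((164 + Y)*(-51*U - 44*Y))/5 = (164 + Y)*(-51*U - 44*Y)/5)
x = -16753 (x = -1095 - 15658 = -16753)
(x - 10035) + q(31, 147) = (-16753 - 10035) + (-8364/5*31 - 7216/5*147 - 44/5*147² - 51/5*31*147) = -26788 + (-259284/5 - 1060752/5 - 44/5*21609 - 232407/5) = -26788 + (-259284/5 - 1060752/5 - 950796/5 - 232407/5) = -26788 - 2503239/5 = -2637179/5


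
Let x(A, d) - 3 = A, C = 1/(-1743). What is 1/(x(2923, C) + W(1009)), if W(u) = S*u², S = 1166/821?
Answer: 821/1189484692 ≈ 6.9021e-7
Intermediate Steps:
S = 1166/821 (S = 1166*(1/821) = 1166/821 ≈ 1.4202)
C = -1/1743 ≈ -0.00057372
x(A, d) = 3 + A
W(u) = 1166*u²/821
1/(x(2923, C) + W(1009)) = 1/((3 + 2923) + (1166/821)*1009²) = 1/(2926 + (1166/821)*1018081) = 1/(2926 + 1187082446/821) = 1/(1189484692/821) = 821/1189484692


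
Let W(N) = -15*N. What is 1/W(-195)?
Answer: 1/2925 ≈ 0.00034188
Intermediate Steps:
W(N) = -15*N
1/W(-195) = 1/(-15*(-195)) = 1/2925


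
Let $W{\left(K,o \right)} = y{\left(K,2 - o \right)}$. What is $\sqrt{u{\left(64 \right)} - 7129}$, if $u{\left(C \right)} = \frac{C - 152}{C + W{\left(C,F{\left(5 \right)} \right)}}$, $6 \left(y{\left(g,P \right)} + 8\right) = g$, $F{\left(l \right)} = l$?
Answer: $\frac{i \sqrt{178258}}{5} \approx 84.441 i$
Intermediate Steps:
$y{\left(g,P \right)} = -8 + \frac{g}{6}$
$W{\left(K,o \right)} = -8 + \frac{K}{6}$
$u{\left(C \right)} = \frac{-152 + C}{-8 + \frac{7 C}{6}}$ ($u{\left(C \right)} = \frac{C - 152}{C + \left(-8 + \frac{C}{6}\right)} = \frac{-152 + C}{-8 + \frac{7 C}{6}}$)
$\sqrt{u{\left(64 \right)} - 7129} = \sqrt{\frac{6 \left(-152 + 64\right)}{-48 + 7 \cdot 64} - 7129} = \sqrt{6 \frac{1}{-48 + 448} \left(-88\right) - 7129} = \sqrt{6 \cdot \frac{1}{400} \left(-88\right) - 7129} = \sqrt{- \frac{33}{25} - 7129} = \sqrt{- \frac{178258}{25}} = \frac{i \sqrt{178258}}{5}$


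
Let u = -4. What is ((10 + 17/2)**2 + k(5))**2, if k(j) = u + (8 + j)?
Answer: 1974025/16 ≈ 1.2338e+5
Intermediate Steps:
k(j) = 4 + j (k(j) = -4 + (8 + j) = 4 + j)
((10 + 17/2)**2 + k(5))**2 = ((10 + 17/2)**2 + (4 + 5))**2 = ((10 + 17*(1/2))**2 + 9)**2 = ((10 + 17/2)**2 + 9)**2 = ((37/2)**2 + 9)**2 = (1369/4 + 9)**2 = (1405/4)**2 = 1974025/16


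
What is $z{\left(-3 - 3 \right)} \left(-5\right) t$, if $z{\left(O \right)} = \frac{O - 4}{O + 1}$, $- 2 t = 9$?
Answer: $45$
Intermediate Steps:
$t = - \frac{9}{2}$ ($t = \left(- \frac{1}{2}\right) 9 = - \frac{9}{2} \approx -4.5$)
$z{\left(O \right)} = \frac{-4 + O}{1 + O}$
$z{\left(-3 - 3 \right)} \left(-5\right) t = \frac{-4 - 6}{1 - 6} \left(-5\right) \left(- \frac{9}{2}\right) = \frac{1}{-5} \left(-10\right) \left(-5\right) \left(- \frac{9}{2}\right) = \left(- \frac{1}{5}\right) \left(-10\right) \left(-5\right) \left(- \frac{9}{2}\right) = 2 \left(-5\right) \left(- \frac{9}{2}\right) = \left(-10\right) \left(- \frac{9}{2}\right) = 45$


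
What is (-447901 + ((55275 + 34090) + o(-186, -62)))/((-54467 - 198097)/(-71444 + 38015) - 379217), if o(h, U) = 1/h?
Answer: 743101007671/785948736798 ≈ 0.94548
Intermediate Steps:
(-447901 + ((55275 + 34090) + o(-186, -62)))/((-54467 - 198097)/(-71444 + 38015) - 379217) = (-447901 + ((55275 + 34090) + 1/(-186)))/((-54467 - 198097)/(-71444 + 38015) - 379217) = (-447901 + (89365 - 1/186))/(-252564/(-33429) - 379217) = (-447901 + 16621889/186)/(-252564*(-1/33429) - 379217) = -66687697/(186*(84188/11143 - 379217)) = -66687697/(186*(-4225530843/11143)) = -66687697/186*(-11143/4225530843) = 743101007671/785948736798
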